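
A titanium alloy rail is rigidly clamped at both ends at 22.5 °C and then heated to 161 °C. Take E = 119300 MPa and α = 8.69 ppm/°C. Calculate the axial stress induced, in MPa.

144 MPa

E = 119300 MPa = 119.3 GPa.
ΔT = 138.5 K. Constrained thermal stress σ = E·α·ΔT = 119.3×10³ MPa × 8.69×10⁻⁶ × 138.5 = 144 MPa (compressive).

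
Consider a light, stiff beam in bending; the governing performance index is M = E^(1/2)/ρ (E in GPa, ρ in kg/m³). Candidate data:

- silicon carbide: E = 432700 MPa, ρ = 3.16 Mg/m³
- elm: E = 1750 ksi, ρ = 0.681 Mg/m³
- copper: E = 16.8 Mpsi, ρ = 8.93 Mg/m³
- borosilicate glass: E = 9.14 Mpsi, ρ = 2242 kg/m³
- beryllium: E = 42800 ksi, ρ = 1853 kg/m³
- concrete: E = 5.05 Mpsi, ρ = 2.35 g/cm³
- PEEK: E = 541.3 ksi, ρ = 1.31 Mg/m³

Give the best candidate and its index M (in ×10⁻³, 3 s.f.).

beryllium, M = 9.27×10⁻³

Convert each candidate to consistent units, then evaluate M:
  silicon carbide: E = 432.7 GPa, ρ = 3160 kg/m³
  elm: E = 12.07 GPa, ρ = 681.0 kg/m³
  copper: E = 115.8 GPa, ρ = 8930 kg/m³
  borosilicate glass: E = 63.02 GPa, ρ = 2242 kg/m³
  beryllium: E = 295.1 GPa, ρ = 1853 kg/m³
  concrete: E = 34.82 GPa, ρ = 2350 kg/m³
  PEEK: E = 3.732 GPa, ρ = 1310 kg/m³
  beryllium: M = 9.27×10⁻³
  silicon carbide: M = 6.58×10⁻³
  elm: M = 5.10×10⁻³
  borosilicate glass: M = 3.54×10⁻³
  concrete: M = 2.51×10⁻³
  PEEK: M = 1.47×10⁻³
  copper: M = 1.21×10⁻³
Beryllium ranks first.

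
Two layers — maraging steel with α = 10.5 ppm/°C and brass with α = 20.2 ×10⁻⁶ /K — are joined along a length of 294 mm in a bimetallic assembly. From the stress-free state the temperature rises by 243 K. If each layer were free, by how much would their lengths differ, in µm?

Δα = |10.5 − 20.2|×10⁻⁶/K = 9.70×10⁻⁶/K.
ΔL_mismatch = Δα·L·ΔT = 9.70×10⁻⁶ × 294.0 mm × 243.0 K = 693 µm.

693 µm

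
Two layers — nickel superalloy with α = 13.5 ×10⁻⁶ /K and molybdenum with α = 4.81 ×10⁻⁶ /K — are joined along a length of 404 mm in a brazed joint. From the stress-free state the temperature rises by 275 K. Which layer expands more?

nickel superalloy

α(nickel superalloy) = 13.5×10⁻⁶/K vs α(molybdenum) = 4.81×10⁻⁶/K.
Higher α expands more for the same ΔT: nickel superalloy.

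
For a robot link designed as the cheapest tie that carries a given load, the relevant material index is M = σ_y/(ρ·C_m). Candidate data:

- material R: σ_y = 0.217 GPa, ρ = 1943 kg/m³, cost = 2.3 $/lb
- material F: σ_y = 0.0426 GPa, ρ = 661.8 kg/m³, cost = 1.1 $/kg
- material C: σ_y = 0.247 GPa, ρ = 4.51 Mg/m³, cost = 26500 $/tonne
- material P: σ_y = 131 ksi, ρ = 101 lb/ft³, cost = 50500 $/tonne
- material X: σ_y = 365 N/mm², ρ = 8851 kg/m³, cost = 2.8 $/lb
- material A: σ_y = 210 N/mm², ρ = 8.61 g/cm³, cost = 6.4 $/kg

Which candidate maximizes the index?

material F

After converting to SI:
  material R: σ_y = 217.0 MPa, ρ = 1943 kg/m³, cost = 5.071 $/kg
  material F: σ_y = 42.60 MPa, ρ = 661.8 kg/m³, cost = 1.100 $/kg
  material C: σ_y = 247.0 MPa, ρ = 4510 kg/m³, cost = 26.50 $/kg
  material P: σ_y = 903.2 MPa, ρ = 1618 kg/m³, cost = 50.50 $/kg
  material X: σ_y = 365.0 MPa, ρ = 8851 kg/m³, cost = 6.173 $/kg
  material A: σ_y = 210.0 MPa, ρ = 8610 kg/m³, cost = 6.400 $/kg
  material F: M = 58.5 kN·m per $
  material R: M = 22.0 kN·m per $
  material P: M = 11.1 kN·m per $
  material X: M = 6.68 kN·m per $
  material A: M = 3.81 kN·m per $
  material C: M = 2.07 kN·m per $
The maximum is for material F.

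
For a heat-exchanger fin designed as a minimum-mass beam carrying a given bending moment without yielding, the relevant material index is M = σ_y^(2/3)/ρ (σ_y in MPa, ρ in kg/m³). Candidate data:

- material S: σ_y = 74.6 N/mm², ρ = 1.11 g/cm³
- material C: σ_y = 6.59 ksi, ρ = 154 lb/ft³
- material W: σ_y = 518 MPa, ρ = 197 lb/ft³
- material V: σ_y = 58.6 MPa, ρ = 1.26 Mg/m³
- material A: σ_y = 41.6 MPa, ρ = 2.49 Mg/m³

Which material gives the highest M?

material W

Putting every candidate on a common basis:
  material S: σ_y = 74.60 MPa, ρ = 1110 kg/m³
  material C: σ_y = 45.44 MPa, ρ = 2467 kg/m³
  material W: σ_y = 518.0 MPa, ρ = 3156 kg/m³
  material V: σ_y = 58.60 MPa, ρ = 1260 kg/m³
  material A: σ_y = 41.60 MPa, ρ = 2490 kg/m³
  material W: M = 20.4×10⁻³
  material S: M = 16.0×10⁻³
  material V: M = 12.0×10⁻³
  material C: M = 5.16×10⁻³
  material A: M = 4.82×10⁻³
Highest index: material W.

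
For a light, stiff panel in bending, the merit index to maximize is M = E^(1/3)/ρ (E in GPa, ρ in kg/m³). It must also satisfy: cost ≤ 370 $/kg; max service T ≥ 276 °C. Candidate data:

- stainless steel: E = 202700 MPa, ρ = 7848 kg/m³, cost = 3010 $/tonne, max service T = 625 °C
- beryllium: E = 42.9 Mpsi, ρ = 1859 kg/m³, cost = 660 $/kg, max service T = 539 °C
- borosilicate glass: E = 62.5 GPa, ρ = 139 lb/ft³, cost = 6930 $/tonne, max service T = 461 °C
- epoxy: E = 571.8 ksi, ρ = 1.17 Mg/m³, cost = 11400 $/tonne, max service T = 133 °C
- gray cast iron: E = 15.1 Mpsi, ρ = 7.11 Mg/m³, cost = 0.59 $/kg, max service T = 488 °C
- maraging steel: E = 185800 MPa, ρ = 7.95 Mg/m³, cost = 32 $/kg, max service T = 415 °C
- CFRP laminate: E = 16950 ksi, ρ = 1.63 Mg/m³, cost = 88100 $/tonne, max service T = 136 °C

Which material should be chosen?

Screen on constraints: cost ≤ 370 $/kg; max service T ≥ 276 °C. Survivors: stainless steel, borosilicate glass, gray cast iron, maraging steel.
In SI units:
  stainless steel: E = 202.7 GPa, ρ = 7848 kg/m³
  borosilicate glass: E = 62.50 GPa, ρ = 2227 kg/m³
  gray cast iron: E = 104.1 GPa, ρ = 7110 kg/m³
  maraging steel: E = 185.8 GPa, ρ = 7950 kg/m³
  borosilicate glass: M = 1.78×10⁻³
  stainless steel: M = 0.749×10⁻³
  maraging steel: M = 0.718×10⁻³
  gray cast iron: M = 0.662×10⁻³
The maximum is for borosilicate glass.

borosilicate glass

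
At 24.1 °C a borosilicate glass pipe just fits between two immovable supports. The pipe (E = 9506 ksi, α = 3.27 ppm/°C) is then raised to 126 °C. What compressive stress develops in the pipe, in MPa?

21.8 MPa

E = 9506 ksi = 65.54 GPa.
ΔT = 101.9 K. Constrained thermal stress σ = E·α·ΔT = 65.54×10³ MPa × 3.27×10⁻⁶ × 101.9 = 21.8 MPa (compressive).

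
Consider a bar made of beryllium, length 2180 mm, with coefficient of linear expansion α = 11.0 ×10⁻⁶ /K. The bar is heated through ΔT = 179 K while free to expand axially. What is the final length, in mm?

2184.3 mm

ΔL = α·L₀·ΔT = 11.0×10⁻⁶ × 2180 mm × 179.0 K = 4.29 mm.
L = L₀ + ΔL = 2180 + 4.29 = 2184.3 mm.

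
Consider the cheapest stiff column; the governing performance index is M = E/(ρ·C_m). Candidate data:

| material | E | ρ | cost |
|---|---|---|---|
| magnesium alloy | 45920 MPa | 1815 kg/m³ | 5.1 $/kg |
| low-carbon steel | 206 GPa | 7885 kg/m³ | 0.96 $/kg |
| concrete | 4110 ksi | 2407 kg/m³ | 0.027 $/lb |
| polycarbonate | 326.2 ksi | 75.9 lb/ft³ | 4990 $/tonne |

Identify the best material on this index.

Normalizing units and computing the index:
  magnesium alloy: E = 45.92 GPa, ρ = 1815 kg/m³, cost = 5.100 $/kg
  low-carbon steel: E = 206.0 GPa, ρ = 7885 kg/m³, cost = 0.9600 $/kg
  concrete: E = 28.34 GPa, ρ = 2407 kg/m³, cost = 0.05952 $/kg
  polycarbonate: E = 2.249 GPa, ρ = 1216 kg/m³, cost = 4.990 $/kg
  concrete: M = 198 MN·m per $
  low-carbon steel: M = 27.2 MN·m per $
  magnesium alloy: M = 4.96 MN·m per $
  polycarbonate: M = 0.371 MN·m per $
Concrete has the largest M.

concrete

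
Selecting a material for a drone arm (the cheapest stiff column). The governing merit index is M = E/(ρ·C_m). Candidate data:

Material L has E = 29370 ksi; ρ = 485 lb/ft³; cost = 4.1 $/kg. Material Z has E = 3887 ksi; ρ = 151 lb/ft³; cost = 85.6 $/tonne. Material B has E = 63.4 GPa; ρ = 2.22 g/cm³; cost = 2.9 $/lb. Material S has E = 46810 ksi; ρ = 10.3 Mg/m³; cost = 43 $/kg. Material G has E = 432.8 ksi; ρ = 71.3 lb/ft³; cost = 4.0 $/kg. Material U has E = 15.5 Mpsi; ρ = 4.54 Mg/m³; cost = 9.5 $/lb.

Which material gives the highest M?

material Z

After converting to SI:
  material L: E = 202.5 GPa, ρ = 7769 kg/m³, cost = 4.100 $/kg
  material Z: E = 26.80 GPa, ρ = 2419 kg/m³, cost = 0.08560 $/kg
  material B: E = 63.40 GPa, ρ = 2220 kg/m³, cost = 6.393 $/kg
  material S: E = 322.7 GPa, ρ = 10300 kg/m³, cost = 43.00 $/kg
  material G: E = 2.984 GPa, ρ = 1142 kg/m³, cost = 4.000 $/kg
  material U: E = 106.9 GPa, ρ = 4540 kg/m³, cost = 20.94 $/kg
  material Z: M = 129 MN·m per $
  material L: M = 6.36 MN·m per $
  material B: M = 4.47 MN·m per $
  material U: M = 1.12 MN·m per $
  material S: M = 0.729 MN·m per $
  material G: M = 0.653 MN·m per $
The maximum is for material Z.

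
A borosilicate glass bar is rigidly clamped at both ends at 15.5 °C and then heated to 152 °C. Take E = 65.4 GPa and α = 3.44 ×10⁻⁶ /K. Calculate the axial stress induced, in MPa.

30.7 MPa

ΔT = 136.5 K. Constrained thermal stress σ = E·α·ΔT = 65.40×10³ MPa × 3.44×10⁻⁶ × 136.5 = 30.7 MPa (compressive).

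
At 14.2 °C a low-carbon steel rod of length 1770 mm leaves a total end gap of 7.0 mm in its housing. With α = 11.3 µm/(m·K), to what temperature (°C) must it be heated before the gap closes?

364 °C

α·L₀·ΔT = 7.0 mm ⇒ ΔT = 7.0 / (11.3×10⁻⁶ × 1770.0) = 350.0 K.
T = 14.2 + 350.0 = 364.2 °C.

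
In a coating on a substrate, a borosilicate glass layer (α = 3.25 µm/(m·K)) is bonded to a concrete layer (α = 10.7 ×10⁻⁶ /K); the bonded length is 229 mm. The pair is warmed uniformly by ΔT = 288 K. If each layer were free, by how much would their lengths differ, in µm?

Δα = |3.25 − 10.7|×10⁻⁶/K = 7.45×10⁻⁶/K.
ΔL_mismatch = Δα·L·ΔT = 7.45×10⁻⁶ × 229.0 mm × 288.0 K = 491 µm.

491 µm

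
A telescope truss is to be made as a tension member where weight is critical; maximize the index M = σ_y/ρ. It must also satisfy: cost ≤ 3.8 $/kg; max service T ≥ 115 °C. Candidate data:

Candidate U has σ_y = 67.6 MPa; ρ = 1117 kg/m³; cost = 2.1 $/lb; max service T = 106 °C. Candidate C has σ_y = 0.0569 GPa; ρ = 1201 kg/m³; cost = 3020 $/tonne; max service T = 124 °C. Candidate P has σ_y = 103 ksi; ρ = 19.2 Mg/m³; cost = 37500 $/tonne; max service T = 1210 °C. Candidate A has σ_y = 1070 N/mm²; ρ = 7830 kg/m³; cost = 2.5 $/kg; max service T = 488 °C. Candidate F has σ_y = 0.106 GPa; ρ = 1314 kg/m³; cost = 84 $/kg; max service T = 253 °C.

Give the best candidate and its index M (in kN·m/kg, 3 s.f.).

Screen on constraints: cost ≤ 3.8 $/kg; max service T ≥ 115 °C. Survivors: candidate C, candidate A.
After converting to SI:
  candidate C: σ_y = 56.90 MPa, ρ = 1201 kg/m³
  candidate A: σ_y = 1070 MPa, ρ = 7830 kg/m³
  candidate A: M = 137 kN·m/kg
  candidate C: M = 47.4 kN·m/kg
Candidate A has the largest M.

candidate A, M = 137 kN·m/kg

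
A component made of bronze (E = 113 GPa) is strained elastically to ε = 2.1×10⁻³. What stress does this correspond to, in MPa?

237 MPa

σ = E·ε = 113000 MPa × 2.1×10⁻³ = 237 MPa.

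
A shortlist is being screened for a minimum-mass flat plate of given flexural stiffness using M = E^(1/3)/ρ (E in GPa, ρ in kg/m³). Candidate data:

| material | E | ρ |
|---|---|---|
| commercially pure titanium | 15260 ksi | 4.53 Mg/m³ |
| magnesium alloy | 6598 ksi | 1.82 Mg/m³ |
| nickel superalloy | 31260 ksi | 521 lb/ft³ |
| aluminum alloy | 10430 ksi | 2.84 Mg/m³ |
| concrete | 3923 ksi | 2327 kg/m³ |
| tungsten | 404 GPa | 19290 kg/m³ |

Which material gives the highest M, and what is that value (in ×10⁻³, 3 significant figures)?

magnesium alloy, M = 1.96×10⁻³

Normalizing units and computing the index:
  commercially pure titanium: E = 105.2 GPa, ρ = 4530 kg/m³
  magnesium alloy: E = 45.49 GPa, ρ = 1820 kg/m³
  nickel superalloy: E = 215.5 GPa, ρ = 8346 kg/m³
  aluminum alloy: E = 71.91 GPa, ρ = 2840 kg/m³
  concrete: E = 27.05 GPa, ρ = 2327 kg/m³
  tungsten: E = 404.0 GPa, ρ = 19290 kg/m³
  magnesium alloy: M = 1.96×10⁻³
  aluminum alloy: M = 1.46×10⁻³
  concrete: M = 1.29×10⁻³
  commercially pure titanium: M = 1.04×10⁻³
  nickel superalloy: M = 0.718×10⁻³
  tungsten: M = 0.383×10⁻³
Magnesium alloy has the largest M.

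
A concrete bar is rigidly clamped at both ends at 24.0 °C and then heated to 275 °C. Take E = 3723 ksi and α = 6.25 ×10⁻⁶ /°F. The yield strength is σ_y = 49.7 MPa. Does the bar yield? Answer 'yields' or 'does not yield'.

yields

E = 3723 ksi = 25.67 GPa.
α = 6.25×10⁻⁶/°F × 9/5 = 11.2×10⁻⁶/K.
ΔT = 251.0 K. Constrained thermal stress σ = E·α·ΔT = 25.67×10³ MPa × 11.2×10⁻⁶ × 251.0 = 72.5 MPa (compressive).
Compare to σ_y = 49.7 MPa: σ ≥ σ_y, so it yields.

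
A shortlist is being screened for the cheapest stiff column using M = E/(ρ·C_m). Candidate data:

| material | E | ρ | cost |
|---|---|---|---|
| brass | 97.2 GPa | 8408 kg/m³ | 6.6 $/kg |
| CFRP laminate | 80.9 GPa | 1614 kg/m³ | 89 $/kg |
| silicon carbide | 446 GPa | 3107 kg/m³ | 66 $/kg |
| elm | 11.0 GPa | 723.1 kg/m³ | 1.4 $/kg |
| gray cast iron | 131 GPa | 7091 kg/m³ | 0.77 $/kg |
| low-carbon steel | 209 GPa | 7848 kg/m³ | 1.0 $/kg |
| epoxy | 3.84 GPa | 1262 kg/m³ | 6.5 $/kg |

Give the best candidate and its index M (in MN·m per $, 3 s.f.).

Computing M directly (units already consistent):
  low-carbon steel: M = 26.6 MN·m per $
  gray cast iron: M = 24.0 MN·m per $
  elm: M = 10.9 MN·m per $
  silicon carbide: M = 2.17 MN·m per $
  brass: M = 1.75 MN·m per $
  CFRP laminate: M = 0.563 MN·m per $
  epoxy: M = 0.468 MN·m per $
Low-carbon steel ranks first.

low-carbon steel, M = 26.6 MN·m per $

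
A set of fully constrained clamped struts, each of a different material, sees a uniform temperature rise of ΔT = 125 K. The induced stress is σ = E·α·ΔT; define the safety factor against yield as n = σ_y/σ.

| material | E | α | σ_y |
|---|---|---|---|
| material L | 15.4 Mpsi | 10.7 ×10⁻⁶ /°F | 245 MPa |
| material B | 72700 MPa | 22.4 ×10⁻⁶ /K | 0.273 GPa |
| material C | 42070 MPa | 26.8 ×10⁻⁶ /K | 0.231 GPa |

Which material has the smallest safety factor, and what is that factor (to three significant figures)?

Per material, after unit conversion:
  material L: E = 106.2, α = 19.3, σ_y = 245.0 → σ = 256 MPa, n = 0.958
  material B: E = 72.70, α = 22.4, σ_y = 273.0 → σ = 204 MPa, n = 1.34
  material C: E = 42.07, α = 26.8, σ_y = 231.0 → σ = 141 MPa, n = 1.64
The minimum is material L at n = 0.958.

material L, n = 0.958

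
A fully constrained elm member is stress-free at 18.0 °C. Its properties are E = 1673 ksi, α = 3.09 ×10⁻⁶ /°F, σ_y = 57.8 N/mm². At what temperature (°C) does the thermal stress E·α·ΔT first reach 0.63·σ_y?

586 °C

E = 1673 ksi = 11.53 GPa.
α = 3.09×10⁻⁶/°F × 9/5 = 5.56×10⁻⁶/K.
σ_y = 57.8 N/mm² = 57.80 MPa.
E·α·ΔT = 36.41 MPa ⇒ ΔT = 36.41 / (11.53×10³ × 5.56×10⁻⁶) = 567.6 K.
T = 18.0 + 567.6 = 585.6 °C.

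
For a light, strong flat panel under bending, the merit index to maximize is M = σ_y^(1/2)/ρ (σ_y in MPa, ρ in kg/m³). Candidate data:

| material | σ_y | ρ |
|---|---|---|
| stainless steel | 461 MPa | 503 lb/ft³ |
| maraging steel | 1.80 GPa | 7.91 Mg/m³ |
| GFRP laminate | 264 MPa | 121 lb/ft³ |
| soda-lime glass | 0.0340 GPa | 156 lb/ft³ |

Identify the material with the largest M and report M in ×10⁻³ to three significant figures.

In SI units:
  stainless steel: σ_y = 461.0 MPa, ρ = 8057 kg/m³
  maraging steel: σ_y = 1800 MPa, ρ = 7910 kg/m³
  GFRP laminate: σ_y = 264.0 MPa, ρ = 1938 kg/m³
  soda-lime glass: σ_y = 34.00 MPa, ρ = 2499 kg/m³
  GFRP laminate: M = 8.38×10⁻³
  maraging steel: M = 5.36×10⁻³
  stainless steel: M = 2.66×10⁻³
  soda-lime glass: M = 2.33×10⁻³
GFRP laminate ranks first.

GFRP laminate, M = 8.38×10⁻³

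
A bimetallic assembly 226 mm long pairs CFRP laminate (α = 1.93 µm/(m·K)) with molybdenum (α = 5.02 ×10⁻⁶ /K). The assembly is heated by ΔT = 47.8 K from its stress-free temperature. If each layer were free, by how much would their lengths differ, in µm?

33.4 µm

Δα = |1.93 − 5.02|×10⁻⁶/K = 3.09×10⁻⁶/K.
ΔL_mismatch = Δα·L·ΔT = 3.09×10⁻⁶ × 226.0 mm × 47.8 K = 33.4 µm.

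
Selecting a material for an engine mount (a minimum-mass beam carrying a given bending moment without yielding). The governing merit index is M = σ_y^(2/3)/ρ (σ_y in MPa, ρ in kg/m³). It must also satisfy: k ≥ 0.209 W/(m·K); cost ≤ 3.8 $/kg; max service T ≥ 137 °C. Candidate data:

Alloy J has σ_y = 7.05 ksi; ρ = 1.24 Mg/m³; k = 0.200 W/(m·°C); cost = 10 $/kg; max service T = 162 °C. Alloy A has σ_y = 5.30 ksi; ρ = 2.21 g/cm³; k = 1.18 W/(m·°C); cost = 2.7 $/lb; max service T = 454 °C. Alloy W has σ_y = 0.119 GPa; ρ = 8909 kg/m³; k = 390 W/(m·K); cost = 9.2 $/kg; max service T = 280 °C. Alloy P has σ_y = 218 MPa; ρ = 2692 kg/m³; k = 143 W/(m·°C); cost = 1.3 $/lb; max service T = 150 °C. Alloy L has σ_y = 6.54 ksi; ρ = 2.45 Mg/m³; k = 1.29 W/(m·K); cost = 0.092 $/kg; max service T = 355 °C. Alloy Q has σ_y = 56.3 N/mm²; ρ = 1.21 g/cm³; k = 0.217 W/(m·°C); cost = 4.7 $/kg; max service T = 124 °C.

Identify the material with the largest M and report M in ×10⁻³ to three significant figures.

alloy P, M = 13.5×10⁻³

Screen on constraints: k ≥ 0.209 W/(m·K); cost ≤ 3.8 $/kg; max service T ≥ 137 °C. Survivors: alloy P, alloy L.
Normalizing units and computing the index:
  alloy P: σ_y = 218.0 MPa, ρ = 2692 kg/m³
  alloy L: σ_y = 45.09 MPa, ρ = 2450 kg/m³
  alloy P: M = 13.5×10⁻³
  alloy L: M = 5.17×10⁻³
Alloy P has the largest M.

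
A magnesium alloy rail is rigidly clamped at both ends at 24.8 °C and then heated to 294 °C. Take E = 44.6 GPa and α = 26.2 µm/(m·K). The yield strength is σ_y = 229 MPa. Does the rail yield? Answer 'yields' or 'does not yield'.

ΔT = 269.2 K. Constrained thermal stress σ = E·α·ΔT = 44.60×10³ MPa × 26.2×10⁻⁶ × 269.2 = 315 MPa (compressive).
Compare to σ_y = 229 MPa: σ ≥ σ_y, so it yields.

yields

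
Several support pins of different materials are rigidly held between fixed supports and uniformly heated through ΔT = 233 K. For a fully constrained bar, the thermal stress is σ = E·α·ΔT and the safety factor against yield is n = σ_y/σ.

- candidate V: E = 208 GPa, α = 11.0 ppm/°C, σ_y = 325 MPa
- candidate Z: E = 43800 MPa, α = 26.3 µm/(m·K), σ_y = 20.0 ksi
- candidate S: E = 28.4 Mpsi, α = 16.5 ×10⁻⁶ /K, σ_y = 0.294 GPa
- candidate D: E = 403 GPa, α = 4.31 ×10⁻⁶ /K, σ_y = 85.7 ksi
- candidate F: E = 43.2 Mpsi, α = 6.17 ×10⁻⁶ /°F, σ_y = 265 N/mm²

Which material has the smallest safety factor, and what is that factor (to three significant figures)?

Per material, after unit conversion:
  candidate V: E = 208.0, α = 11.0, σ_y = 325.0 → σ = 533 MPa, n = 0.610
  candidate Z: E = 43.80, α = 26.3, σ_y = 137.9 → σ = 268 MPa, n = 0.514
  candidate S: E = 195.8, α = 16.5, σ_y = 294.0 → σ = 753 MPa, n = 0.391
  candidate D: E = 403.0, α = 4.31, σ_y = 590.9 → σ = 405 MPa, n = 1.46
  candidate F: E = 297.9, α = 11.1, σ_y = 265.0 → σ = 771 MPa, n = 0.344
Candidate F has the lowest safety factor, n = 0.344.

candidate F, n = 0.344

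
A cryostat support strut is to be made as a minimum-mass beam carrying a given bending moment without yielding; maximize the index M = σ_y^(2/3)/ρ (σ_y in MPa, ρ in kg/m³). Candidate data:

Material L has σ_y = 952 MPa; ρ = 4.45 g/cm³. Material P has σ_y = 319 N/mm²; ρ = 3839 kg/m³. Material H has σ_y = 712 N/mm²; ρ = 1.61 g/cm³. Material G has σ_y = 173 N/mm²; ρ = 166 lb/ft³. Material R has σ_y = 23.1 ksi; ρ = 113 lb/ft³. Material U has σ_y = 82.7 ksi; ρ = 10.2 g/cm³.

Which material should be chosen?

material H

Convert each candidate to consistent units, then evaluate M:
  material L: σ_y = 952.0 MPa, ρ = 4450 kg/m³
  material P: σ_y = 319.0 MPa, ρ = 3839 kg/m³
  material H: σ_y = 712.0 MPa, ρ = 1610 kg/m³
  material G: σ_y = 173.0 MPa, ρ = 2659 kg/m³
  material R: σ_y = 159.3 MPa, ρ = 1810 kg/m³
  material U: σ_y = 570.2 MPa, ρ = 10200 kg/m³
  material H: M = 49.5×10⁻³
  material L: M = 21.7×10⁻³
  material R: M = 16.2×10⁻³
  material P: M = 12.2×10⁻³
  material G: M = 11.7×10⁻³
  material U: M = 6.74×10⁻³
The maximum is for material H.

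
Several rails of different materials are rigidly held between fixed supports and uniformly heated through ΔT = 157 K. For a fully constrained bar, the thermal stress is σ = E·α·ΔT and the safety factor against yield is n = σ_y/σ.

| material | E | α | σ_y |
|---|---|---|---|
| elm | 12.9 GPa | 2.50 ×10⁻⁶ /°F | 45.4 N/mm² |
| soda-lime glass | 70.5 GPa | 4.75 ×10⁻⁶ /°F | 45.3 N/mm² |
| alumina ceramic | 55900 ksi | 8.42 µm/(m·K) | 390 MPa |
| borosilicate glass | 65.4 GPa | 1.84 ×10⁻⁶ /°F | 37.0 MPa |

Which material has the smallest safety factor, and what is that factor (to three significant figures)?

soda-lime glass, n = 0.479

With everything in SI (GPa, ×10⁻⁶/K, MPa):
  elm: E = 12.90, α = 4.50, σ_y = 45.40 → σ = 9.11 MPa, n = 4.98
  soda-lime glass: E = 70.50, α = 8.55, σ_y = 45.30 → σ = 94.6 MPa, n = 0.479
  alumina ceramic: E = 385.4, α = 8.42, σ_y = 390.0 → σ = 509 MPa, n = 0.765
  borosilicate glass: E = 65.40, α = 3.31, σ_y = 37.00 → σ = 34.0 MPa, n = 1.09
Soda-lime glass has the lowest safety factor, n = 0.479.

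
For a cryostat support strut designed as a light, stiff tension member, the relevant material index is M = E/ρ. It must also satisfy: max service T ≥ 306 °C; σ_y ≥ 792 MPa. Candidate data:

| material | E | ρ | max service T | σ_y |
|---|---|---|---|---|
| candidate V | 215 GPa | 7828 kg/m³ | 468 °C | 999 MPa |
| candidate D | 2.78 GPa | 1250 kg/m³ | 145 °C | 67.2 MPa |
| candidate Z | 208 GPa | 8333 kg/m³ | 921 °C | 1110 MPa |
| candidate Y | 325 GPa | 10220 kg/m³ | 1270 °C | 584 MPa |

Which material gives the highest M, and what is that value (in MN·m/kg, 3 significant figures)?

Screen on constraints: max service T ≥ 306 °C; σ_y ≥ 792 MPa. Survivors: candidate V, candidate Z.
Evaluate M for each candidate:
  candidate V: M = 27.5 MN·m/kg
  candidate Z: M = 25.0 MN·m/kg
Candidate V ranks first.

candidate V, M = 27.5 MN·m/kg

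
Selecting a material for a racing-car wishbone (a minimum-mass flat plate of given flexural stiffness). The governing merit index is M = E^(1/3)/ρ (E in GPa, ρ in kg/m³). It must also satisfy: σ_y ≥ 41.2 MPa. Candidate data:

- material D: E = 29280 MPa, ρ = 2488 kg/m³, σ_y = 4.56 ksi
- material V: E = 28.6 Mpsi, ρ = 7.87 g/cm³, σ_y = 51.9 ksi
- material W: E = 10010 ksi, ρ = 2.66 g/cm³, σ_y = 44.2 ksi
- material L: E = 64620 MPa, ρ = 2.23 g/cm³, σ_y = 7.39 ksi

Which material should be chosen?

material L

Screen on constraints: σ_y ≥ 41.2 MPa. Survivors: material V, material W, material L.
Convert each candidate to consistent units, then evaluate M:
  material V: E = 197.2 GPa, ρ = 7870 kg/m³
  material W: E = 69.02 GPa, ρ = 2660 kg/m³
  material L: E = 64.62 GPa, ρ = 2230 kg/m³
  material L: M = 1.80×10⁻³
  material W: M = 1.54×10⁻³
  material V: M = 0.740×10⁻³
The maximum is for material L.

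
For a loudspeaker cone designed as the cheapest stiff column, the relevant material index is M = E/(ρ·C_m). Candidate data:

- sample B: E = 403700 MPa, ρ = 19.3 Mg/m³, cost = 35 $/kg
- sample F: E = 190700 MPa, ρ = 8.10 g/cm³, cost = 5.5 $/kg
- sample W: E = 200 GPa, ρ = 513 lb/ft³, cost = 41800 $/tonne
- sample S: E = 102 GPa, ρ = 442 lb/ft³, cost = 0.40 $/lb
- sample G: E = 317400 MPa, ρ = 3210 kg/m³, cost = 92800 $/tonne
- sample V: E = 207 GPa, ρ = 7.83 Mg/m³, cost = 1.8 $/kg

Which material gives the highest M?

sample S

Normalizing units and computing the index:
  sample B: E = 403.7 GPa, ρ = 19300 kg/m³, cost = 35.00 $/kg
  sample F: E = 190.7 GPa, ρ = 8100 kg/m³, cost = 5.500 $/kg
  sample W: E = 200.0 GPa, ρ = 8217 kg/m³, cost = 41.80 $/kg
  sample S: E = 102.0 GPa, ρ = 7080 kg/m³, cost = 0.8818 $/kg
  sample G: E = 317.4 GPa, ρ = 3210 kg/m³, cost = 92.80 $/kg
  sample V: E = 207.0 GPa, ρ = 7830 kg/m³, cost = 1.800 $/kg
  sample S: M = 16.3 MN·m per $
  sample V: M = 14.7 MN·m per $
  sample F: M = 4.28 MN·m per $
  sample G: M = 1.07 MN·m per $
  sample B: M = 0.598 MN·m per $
  sample W: M = 0.582 MN·m per $
Sample S ranks first.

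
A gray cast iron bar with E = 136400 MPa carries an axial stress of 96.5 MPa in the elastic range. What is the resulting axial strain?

E = 136400 MPa = 136.4 GPa = 136400 MPa.
ε = σ/E = 96.5 / 136400 = 7.07×10⁻⁴.

7.07×10⁻⁴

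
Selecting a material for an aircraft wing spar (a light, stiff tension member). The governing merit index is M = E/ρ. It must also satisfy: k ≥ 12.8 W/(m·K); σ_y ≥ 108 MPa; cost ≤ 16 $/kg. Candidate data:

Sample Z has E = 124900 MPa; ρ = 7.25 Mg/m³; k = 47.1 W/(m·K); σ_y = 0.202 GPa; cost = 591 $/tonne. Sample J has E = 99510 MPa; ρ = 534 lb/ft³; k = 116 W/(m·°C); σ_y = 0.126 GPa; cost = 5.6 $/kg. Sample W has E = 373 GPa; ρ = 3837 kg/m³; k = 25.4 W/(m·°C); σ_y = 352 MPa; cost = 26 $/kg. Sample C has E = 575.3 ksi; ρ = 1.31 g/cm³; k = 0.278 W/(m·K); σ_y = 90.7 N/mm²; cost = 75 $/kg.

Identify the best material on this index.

Screen on constraints: k ≥ 12.8 W/(m·K); σ_y ≥ 108 MPa; cost ≤ 16 $/kg. Survivors: sample Z, sample J.
After converting to SI:
  sample Z: E = 124.9 GPa, ρ = 7250 kg/m³
  sample J: E = 99.51 GPa, ρ = 8554 kg/m³
  sample Z: M = 17.2 MN·m/kg
  sample J: M = 11.6 MN·m/kg
Sample Z has the largest M.

sample Z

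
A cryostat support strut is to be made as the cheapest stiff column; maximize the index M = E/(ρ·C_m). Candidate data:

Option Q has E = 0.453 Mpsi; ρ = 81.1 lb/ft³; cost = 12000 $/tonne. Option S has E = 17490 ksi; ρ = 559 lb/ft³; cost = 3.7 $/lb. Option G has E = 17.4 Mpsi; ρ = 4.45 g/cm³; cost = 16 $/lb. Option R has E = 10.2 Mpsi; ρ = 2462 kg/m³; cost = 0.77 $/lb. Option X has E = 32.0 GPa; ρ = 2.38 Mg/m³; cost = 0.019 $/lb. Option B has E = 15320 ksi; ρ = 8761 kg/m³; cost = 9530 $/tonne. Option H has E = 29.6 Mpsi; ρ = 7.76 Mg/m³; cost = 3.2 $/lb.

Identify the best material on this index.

After converting to SI:
  option Q: E = 3.123 GPa, ρ = 1299 kg/m³, cost = 12.00 $/kg
  option S: E = 120.6 GPa, ρ = 8954 kg/m³, cost = 8.157 $/kg
  option G: E = 120.0 GPa, ρ = 4450 kg/m³, cost = 35.27 $/kg
  option R: E = 70.33 GPa, ρ = 2462 kg/m³, cost = 1.698 $/kg
  option X: E = 32.00 GPa, ρ = 2380 kg/m³, cost = 0.04189 $/kg
  option B: E = 105.6 GPa, ρ = 8761 kg/m³, cost = 9.530 $/kg
  option H: E = 204.1 GPa, ρ = 7760 kg/m³, cost = 7.055 $/kg
  option X: M = 321 MN·m per $
  option R: M = 16.8 MN·m per $
  option H: M = 3.73 MN·m per $
  option S: M = 1.65 MN·m per $
  option B: M = 1.27 MN·m per $
  option G: M = 0.764 MN·m per $
  option Q: M = 0.200 MN·m per $
The maximum is for option X.

option X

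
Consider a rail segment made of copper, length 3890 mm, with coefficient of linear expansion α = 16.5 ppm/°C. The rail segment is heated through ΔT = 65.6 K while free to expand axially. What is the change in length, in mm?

4.21 mm

ΔL = α·L₀·ΔT = 16.5×10⁻⁶ × 3890 mm × 65.60 K = 4.21 mm.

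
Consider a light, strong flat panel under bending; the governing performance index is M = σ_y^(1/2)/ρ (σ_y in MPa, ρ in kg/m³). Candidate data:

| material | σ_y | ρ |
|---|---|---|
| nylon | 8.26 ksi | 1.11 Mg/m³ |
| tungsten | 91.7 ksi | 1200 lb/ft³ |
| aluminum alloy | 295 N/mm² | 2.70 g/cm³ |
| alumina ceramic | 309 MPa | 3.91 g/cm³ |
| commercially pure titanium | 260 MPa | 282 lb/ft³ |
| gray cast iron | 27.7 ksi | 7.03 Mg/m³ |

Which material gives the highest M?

nylon

Putting every candidate on a common basis:
  nylon: σ_y = 56.95 MPa, ρ = 1110 kg/m³
  tungsten: σ_y = 632.2 MPa, ρ = 19220 kg/m³
  aluminum alloy: σ_y = 295.0 MPa, ρ = 2700 kg/m³
  alumina ceramic: σ_y = 309.0 MPa, ρ = 3910 kg/m³
  commercially pure titanium: σ_y = 260.0 MPa, ρ = 4517 kg/m³
  gray cast iron: σ_y = 191.0 MPa, ρ = 7030 kg/m³
  nylon: M = 6.80×10⁻³
  aluminum alloy: M = 6.36×10⁻³
  alumina ceramic: M = 4.50×10⁻³
  commercially pure titanium: M = 3.57×10⁻³
  gray cast iron: M = 1.97×10⁻³
  tungsten: M = 1.31×10⁻³
Nylon has the largest M.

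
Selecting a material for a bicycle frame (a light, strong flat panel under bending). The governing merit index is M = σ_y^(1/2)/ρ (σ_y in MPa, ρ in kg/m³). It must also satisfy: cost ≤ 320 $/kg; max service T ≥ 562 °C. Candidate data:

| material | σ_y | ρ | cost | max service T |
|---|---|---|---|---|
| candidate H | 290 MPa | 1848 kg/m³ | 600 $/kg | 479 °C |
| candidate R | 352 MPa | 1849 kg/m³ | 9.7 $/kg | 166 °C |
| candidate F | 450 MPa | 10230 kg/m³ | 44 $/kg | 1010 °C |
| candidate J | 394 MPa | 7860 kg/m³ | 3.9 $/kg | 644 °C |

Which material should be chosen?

Screen on constraints: cost ≤ 320 $/kg; max service T ≥ 562 °C. Survivors: candidate F, candidate J.
Computing M directly (units already consistent):
  candidate J: M = 2.53×10⁻³
  candidate F: M = 2.07×10⁻³
The maximum is for candidate J.

candidate J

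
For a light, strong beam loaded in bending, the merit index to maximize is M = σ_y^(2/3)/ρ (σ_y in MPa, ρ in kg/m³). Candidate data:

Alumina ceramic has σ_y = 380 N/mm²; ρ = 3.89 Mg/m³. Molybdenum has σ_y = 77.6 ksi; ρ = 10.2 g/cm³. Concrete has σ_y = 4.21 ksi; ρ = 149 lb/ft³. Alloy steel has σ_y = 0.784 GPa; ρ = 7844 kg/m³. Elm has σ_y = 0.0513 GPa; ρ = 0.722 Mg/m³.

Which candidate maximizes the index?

elm

Putting every candidate on a common basis:
  alumina ceramic: σ_y = 380.0 MPa, ρ = 3890 kg/m³
  molybdenum: σ_y = 535.0 MPa, ρ = 10200 kg/m³
  concrete: σ_y = 29.03 MPa, ρ = 2387 kg/m³
  alloy steel: σ_y = 784.0 MPa, ρ = 7844 kg/m³
  elm: σ_y = 51.30 MPa, ρ = 722.0 kg/m³
  elm: M = 19.1×10⁻³
  alumina ceramic: M = 13.5×10⁻³
  alloy steel: M = 10.8×10⁻³
  molybdenum: M = 6.46×10⁻³
  concrete: M = 3.96×10⁻³
Elm ranks first.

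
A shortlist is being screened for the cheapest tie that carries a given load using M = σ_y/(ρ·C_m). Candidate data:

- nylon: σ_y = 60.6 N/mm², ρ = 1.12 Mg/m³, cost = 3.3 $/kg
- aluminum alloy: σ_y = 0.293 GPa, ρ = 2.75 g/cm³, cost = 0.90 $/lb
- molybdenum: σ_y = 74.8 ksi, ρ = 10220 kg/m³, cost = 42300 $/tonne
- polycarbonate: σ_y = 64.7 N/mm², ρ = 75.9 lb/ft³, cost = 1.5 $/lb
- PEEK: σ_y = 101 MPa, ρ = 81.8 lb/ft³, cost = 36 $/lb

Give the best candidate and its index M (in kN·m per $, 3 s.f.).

Normalizing units and computing the index:
  nylon: σ_y = 60.60 MPa, ρ = 1120 kg/m³, cost = 3.300 $/kg
  aluminum alloy: σ_y = 293.0 MPa, ρ = 2750 kg/m³, cost = 1.984 $/kg
  molybdenum: σ_y = 515.7 MPa, ρ = 10220 kg/m³, cost = 42.30 $/kg
  polycarbonate: σ_y = 64.70 MPa, ρ = 1216 kg/m³, cost = 3.307 $/kg
  PEEK: σ_y = 101.0 MPa, ρ = 1310 kg/m³, cost = 79.37 $/kg
  aluminum alloy: M = 53.7 kN·m per $
  nylon: M = 16.4 kN·m per $
  polycarbonate: M = 16.1 kN·m per $
  molybdenum: M = 1.19 kN·m per $
  PEEK: M = 0.971 kN·m per $
Aluminum alloy has the largest M.

aluminum alloy, M = 53.7 kN·m per $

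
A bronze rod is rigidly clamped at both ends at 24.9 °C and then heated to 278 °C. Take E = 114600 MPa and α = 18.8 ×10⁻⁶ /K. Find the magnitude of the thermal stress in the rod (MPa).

545 MPa

E = 114600 MPa = 114.6 GPa.
ΔT = 253.1 K. Constrained thermal stress σ = E·α·ΔT = 114.6×10³ MPa × 18.8×10⁻⁶ × 253.1 = 545 MPa (compressive).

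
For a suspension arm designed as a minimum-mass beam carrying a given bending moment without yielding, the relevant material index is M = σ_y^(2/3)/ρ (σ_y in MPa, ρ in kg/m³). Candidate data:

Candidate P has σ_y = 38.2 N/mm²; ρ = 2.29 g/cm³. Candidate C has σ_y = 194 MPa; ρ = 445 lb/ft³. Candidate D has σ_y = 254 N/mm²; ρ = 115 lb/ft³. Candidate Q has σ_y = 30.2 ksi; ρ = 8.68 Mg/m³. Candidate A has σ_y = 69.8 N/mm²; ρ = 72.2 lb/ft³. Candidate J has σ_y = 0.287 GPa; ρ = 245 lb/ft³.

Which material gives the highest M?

After converting to SI:
  candidate P: σ_y = 38.20 MPa, ρ = 2290 kg/m³
  candidate C: σ_y = 194.0 MPa, ρ = 7128 kg/m³
  candidate D: σ_y = 254.0 MPa, ρ = 1842 kg/m³
  candidate Q: σ_y = 208.2 MPa, ρ = 8680 kg/m³
  candidate A: σ_y = 69.80 MPa, ρ = 1157 kg/m³
  candidate J: σ_y = 287.0 MPa, ρ = 3925 kg/m³
  candidate D: M = 21.8×10⁻³
  candidate A: M = 14.7×10⁻³
  candidate J: M = 11.1×10⁻³
  candidate P: M = 4.95×10⁻³
  candidate C: M = 4.70×10⁻³
  candidate Q: M = 4.05×10⁻³
Candidate D has the largest M.

candidate D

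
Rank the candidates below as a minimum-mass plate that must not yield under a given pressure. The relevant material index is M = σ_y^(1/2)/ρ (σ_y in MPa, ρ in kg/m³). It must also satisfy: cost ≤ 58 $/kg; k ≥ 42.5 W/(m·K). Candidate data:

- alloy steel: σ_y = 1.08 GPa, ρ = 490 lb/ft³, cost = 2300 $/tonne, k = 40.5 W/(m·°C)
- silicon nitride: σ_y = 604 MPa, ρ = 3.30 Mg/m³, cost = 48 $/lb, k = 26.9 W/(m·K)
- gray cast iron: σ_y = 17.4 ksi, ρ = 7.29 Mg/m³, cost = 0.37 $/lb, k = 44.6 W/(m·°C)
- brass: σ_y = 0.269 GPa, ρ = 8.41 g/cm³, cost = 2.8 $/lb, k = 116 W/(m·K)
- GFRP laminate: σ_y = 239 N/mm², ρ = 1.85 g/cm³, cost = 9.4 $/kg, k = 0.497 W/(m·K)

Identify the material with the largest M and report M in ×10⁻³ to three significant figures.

Screen on constraints: cost ≤ 58 $/kg; k ≥ 42.5 W/(m·K). Survivors: gray cast iron, brass.
Normalizing units and computing the index:
  gray cast iron: σ_y = 120.0 MPa, ρ = 7290 kg/m³
  brass: σ_y = 269.0 MPa, ρ = 8410 kg/m³
  brass: M = 1.95×10⁻³
  gray cast iron: M = 1.50×10⁻³
Brass has the largest M.

brass, M = 1.95×10⁻³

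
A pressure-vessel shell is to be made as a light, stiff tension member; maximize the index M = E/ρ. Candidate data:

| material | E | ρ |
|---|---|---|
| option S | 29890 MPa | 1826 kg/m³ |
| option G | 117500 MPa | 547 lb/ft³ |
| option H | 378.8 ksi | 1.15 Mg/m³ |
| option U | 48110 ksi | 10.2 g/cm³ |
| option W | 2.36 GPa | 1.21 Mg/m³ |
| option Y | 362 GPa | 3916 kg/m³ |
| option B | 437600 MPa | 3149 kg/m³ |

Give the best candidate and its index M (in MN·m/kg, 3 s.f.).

option B, M = 139 MN·m/kg

Putting every candidate on a common basis:
  option S: E = 29.89 GPa, ρ = 1826 kg/m³
  option G: E = 117.5 GPa, ρ = 8762 kg/m³
  option H: E = 2.612 GPa, ρ = 1150 kg/m³
  option U: E = 331.7 GPa, ρ = 10200 kg/m³
  option W: E = 2.360 GPa, ρ = 1210 kg/m³
  option Y: E = 362.0 GPa, ρ = 3916 kg/m³
  option B: E = 437.6 GPa, ρ = 3149 kg/m³
  option B: M = 139 MN·m/kg
  option Y: M = 92.4 MN·m/kg
  option U: M = 32.5 MN·m/kg
  option S: M = 16.4 MN·m/kg
  option G: M = 13.4 MN·m/kg
  option H: M = 2.27 MN·m/kg
  option W: M = 1.95 MN·m/kg
The maximum is for option B.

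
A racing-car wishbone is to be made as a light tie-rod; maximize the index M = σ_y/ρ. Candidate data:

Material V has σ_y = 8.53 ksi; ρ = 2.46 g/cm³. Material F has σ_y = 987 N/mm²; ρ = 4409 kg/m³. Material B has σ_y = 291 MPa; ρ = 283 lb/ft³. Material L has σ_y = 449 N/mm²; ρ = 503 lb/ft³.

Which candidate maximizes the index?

After converting to SI:
  material V: σ_y = 58.81 MPa, ρ = 2460 kg/m³
  material F: σ_y = 987.0 MPa, ρ = 4409 kg/m³
  material B: σ_y = 291.0 MPa, ρ = 4533 kg/m³
  material L: σ_y = 449.0 MPa, ρ = 8057 kg/m³
  material F: M = 224 kN·m/kg
  material B: M = 64.2 kN·m/kg
  material L: M = 55.7 kN·m/kg
  material V: M = 23.9 kN·m/kg
Material F ranks first.

material F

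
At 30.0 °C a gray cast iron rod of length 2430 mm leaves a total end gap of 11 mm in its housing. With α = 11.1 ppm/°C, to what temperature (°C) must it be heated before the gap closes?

α·L₀·ΔT = 11.0 mm ⇒ ΔT = 11.0 / (11.1×10⁻⁶ × 2430.0) = 407.8 K.
T = 30.0 + 407.8 = 437.8 °C.

438 °C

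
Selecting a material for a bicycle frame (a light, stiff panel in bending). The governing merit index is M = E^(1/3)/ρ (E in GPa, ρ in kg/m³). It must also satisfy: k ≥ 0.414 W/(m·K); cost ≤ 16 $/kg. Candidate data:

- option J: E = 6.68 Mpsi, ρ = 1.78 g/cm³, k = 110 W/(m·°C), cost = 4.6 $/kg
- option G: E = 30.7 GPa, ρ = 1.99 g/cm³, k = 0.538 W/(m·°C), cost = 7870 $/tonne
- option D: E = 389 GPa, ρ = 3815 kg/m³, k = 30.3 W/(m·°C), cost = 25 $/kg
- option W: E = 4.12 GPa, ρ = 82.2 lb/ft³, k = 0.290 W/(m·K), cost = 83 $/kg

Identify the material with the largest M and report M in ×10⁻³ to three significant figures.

Screen on constraints: k ≥ 0.414 W/(m·K); cost ≤ 16 $/kg. Survivors: option J, option G.
In SI units:
  option J: E = 46.06 GPa, ρ = 1780 kg/m³
  option G: E = 30.70 GPa, ρ = 1990 kg/m³
  option J: M = 2.01×10⁻³
  option G: M = 1.57×10⁻³
The maximum is for option J.

option J, M = 2.01×10⁻³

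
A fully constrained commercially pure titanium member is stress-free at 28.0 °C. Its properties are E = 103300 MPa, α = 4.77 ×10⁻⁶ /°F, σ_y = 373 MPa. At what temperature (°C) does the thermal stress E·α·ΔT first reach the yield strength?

449 °C

E = 103300 MPa = 103.3 GPa.
α = 4.77×10⁻⁶/°F × 9/5 = 8.59×10⁻⁶/K.
E·α·ΔT = 373.0 MPa ⇒ ΔT = 373.0 / (103.3×10³ × 8.59×10⁻⁶) = 420.5 K.
T = 28.0 + 420.5 = 448.5 °C.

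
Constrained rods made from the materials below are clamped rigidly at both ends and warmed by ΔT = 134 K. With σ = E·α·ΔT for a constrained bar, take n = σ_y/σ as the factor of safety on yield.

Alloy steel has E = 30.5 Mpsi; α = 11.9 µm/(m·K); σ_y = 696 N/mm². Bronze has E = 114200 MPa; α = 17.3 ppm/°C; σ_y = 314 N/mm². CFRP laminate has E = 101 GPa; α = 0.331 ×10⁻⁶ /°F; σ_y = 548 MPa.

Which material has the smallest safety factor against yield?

Converting E to GPa, α to ×10⁻⁶/K, σ_y to MPa, then σ and n for each:
  alloy steel: E = 210.3, α = 11.9, σ_y = 696.0 → σ = 335 MPa, n = 2.08
  bronze: E = 114.2, α = 17.3, σ_y = 314.0 → σ = 265 MPa, n = 1.19
  CFRP laminate: E = 101.0, α = 0.596, σ_y = 548.0 → σ = 8.06 MPa, n = 68.0
Smallest n: bronze with n = 1.19.

bronze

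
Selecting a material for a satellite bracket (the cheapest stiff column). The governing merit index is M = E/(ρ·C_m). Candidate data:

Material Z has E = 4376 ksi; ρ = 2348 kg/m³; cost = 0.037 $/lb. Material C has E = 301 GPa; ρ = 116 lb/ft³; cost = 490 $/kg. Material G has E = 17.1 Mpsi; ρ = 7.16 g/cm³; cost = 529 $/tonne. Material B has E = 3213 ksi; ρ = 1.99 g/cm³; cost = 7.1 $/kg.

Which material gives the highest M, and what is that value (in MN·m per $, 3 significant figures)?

material Z, M = 158 MN·m per $

In SI units:
  material Z: E = 30.17 GPa, ρ = 2348 kg/m³, cost = 0.08157 $/kg
  material C: E = 301.0 GPa, ρ = 1858 kg/m³, cost = 490.0 $/kg
  material G: E = 117.9 GPa, ρ = 7160 kg/m³, cost = 0.5290 $/kg
  material B: E = 22.15 GPa, ρ = 1990 kg/m³, cost = 7.100 $/kg
  material Z: M = 158 MN·m per $
  material G: M = 31.1 MN·m per $
  material B: M = 1.57 MN·m per $
  material C: M = 0.331 MN·m per $
Material Z ranks first.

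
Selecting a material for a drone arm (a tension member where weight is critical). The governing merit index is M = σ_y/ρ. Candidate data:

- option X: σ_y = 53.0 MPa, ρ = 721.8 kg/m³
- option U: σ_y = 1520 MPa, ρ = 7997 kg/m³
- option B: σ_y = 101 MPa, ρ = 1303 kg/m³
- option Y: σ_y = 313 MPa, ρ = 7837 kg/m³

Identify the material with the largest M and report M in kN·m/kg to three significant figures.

option U, M = 190 kN·m/kg

Computing M directly (units already consistent):
  option U: M = 190 kN·m/kg
  option B: M = 77.5 kN·m/kg
  option X: M = 73.4 kN·m/kg
  option Y: M = 39.9 kN·m/kg
Option U has the largest M.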